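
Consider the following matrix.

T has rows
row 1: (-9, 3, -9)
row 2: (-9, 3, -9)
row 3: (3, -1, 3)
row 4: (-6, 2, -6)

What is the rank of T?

Row reduce to echelon form.
R2 ← R2 − R1: [0, 0, 0]
R3 ← R3 + (1/3)·R1: [0, 0, 0]
R4 ← R4 − (2/3)·R1: [0, 0, 0]
Echelon form has 1 nonzero row, so rank(T) = 1.

1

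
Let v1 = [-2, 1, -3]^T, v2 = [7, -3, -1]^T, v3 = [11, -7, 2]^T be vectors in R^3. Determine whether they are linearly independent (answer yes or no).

Form the matrix with these vectors as rows and row reduce.
R2 ← R2 + (7/2)·R1: [0, 1/2, -23/2]
R3 ← R3 + (11/2)·R1: [0, -3/2, -29/2]
R3 ← R3 + (3)·R2: [0, 0, -49]
3 nonzero rows, so the 3 vectors span a space of dimension 3.
Since 3 = 3, the vectors are linearly independent.

yes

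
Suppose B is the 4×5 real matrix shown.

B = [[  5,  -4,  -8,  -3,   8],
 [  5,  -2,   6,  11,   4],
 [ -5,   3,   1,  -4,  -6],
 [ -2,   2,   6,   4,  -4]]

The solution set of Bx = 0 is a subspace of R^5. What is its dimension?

Row reduce to echelon form.
R2 ← R2 − R1: [0, 2, 14, 14, -4]
R3 ← R3 + R1: [0, -1, -7, -7, 2]
R4 ← R4 + (2/5)·R1: [0, 2/5, 14/5, 14/5, -4/5]
R3 ← R3 + (1/2)·R2: [0, 0, 0, 0, 0]
R4 ← R4 − (1/5)·R2: [0, 0, 0, 0, 0]
2 nonzero rows, so rank(B) = 2.
B has 5 columns; by rank–nullity, nullity = 5 − 2 = 3.

3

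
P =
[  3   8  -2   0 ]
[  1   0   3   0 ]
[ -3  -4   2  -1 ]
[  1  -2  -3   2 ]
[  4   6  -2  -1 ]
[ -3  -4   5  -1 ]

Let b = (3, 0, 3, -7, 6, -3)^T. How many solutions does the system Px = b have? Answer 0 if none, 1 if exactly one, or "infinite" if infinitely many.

0

Row reduce the augmented matrix [P | b].
R2 ← R2 − (1/3)·R1: [0, -8/3, 11/3, 0, -1]
R3 ← R3 + R1: [0, 4, 0, -1, 6]
R4 ← R4 − (1/3)·R1: [0, -14/3, -7/3, 2, -8]
R5 ← R5 − (4/3)·R1: [0, -14/3, 2/3, -1, 2]
R6 ← R6 + R1: [0, 4, 3, -1, 0]
R3 ← R3 + (3/2)·R2: [0, 0, 11/2, -1, 9/2]
R4 ← R4 − (7/4)·R2: [0, 0, -35/4, 2, -25/4]
R5 ← R5 − (7/4)·R2: [0, 0, -23/4, -1, 15/4]
R6 ← R6 + (3/2)·R2: [0, 0, 17/2, -1, -3/2]
R4 ← R4 + (35/22)·R3: [0, 0, 0, 9/22, 10/11]
R5 ← R5 + (23/22)·R3: [0, 0, 0, -45/22, 93/11]
R6 ← R6 − (17/11)·R3: [0, 0, 0, 6/11, -93/11]
R5 ← R5 + (5)·R4: [0, 0, 0, 0, 13]
R6 ← R6 − (4/3)·R4: [0, 0, 0, 0, -29/3]
R6 ← R6 + (29/39)·R5: [0, 0, 0, 0, 0]
The echelon form has 5 nonzero rows; the last pivot sits in the augmented column, so rank(P) = 4 but rank([P|b]) = 5.
Since the ranks differ, the system is inconsistent.
It has no solutions.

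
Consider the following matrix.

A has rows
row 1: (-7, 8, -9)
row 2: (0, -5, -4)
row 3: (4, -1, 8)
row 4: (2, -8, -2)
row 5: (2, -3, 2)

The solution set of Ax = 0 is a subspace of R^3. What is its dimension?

Row reduce to echelon form.
R3 ← R3 + (4/7)·R1: [0, 25/7, 20/7]
R4 ← R4 + (2/7)·R1: [0, -40/7, -32/7]
R5 ← R5 + (2/7)·R1: [0, -5/7, -4/7]
R3 ← R3 + (5/7)·R2: [0, 0, 0]
R4 ← R4 − (8/7)·R2: [0, 0, 0]
R5 ← R5 − (1/7)·R2: [0, 0, 0]
2 nonzero rows, so rank(A) = 2.
A has 3 columns; by rank–nullity, nullity = 3 − 2 = 1.

1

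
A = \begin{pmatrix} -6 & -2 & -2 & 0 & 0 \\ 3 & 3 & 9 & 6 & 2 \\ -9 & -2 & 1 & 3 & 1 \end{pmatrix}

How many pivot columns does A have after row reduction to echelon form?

Row reduce to echelon form.
R2 ← R2 + (1/2)·R1: [0, 2, 8, 6, 2]
R3 ← R3 − (3/2)·R1: [0, 1, 4, 3, 1]
R3 ← R3 − (1/2)·R2: [0, 0, 0, 0, 0]
Echelon form has 2 nonzero rows, so rank(A) = 2.
Each nonzero row contributes one pivot column: 2 pivot columns.

2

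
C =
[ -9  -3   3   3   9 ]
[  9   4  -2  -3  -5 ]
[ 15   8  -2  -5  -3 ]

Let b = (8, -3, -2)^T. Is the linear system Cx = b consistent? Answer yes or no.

no

Row reduce the augmented matrix [C | b].
R2 ← R2 + R1: [0, 1, 1, 0, 4, 5]
R3 ← R3 + (5/3)·R1: [0, 3, 3, 0, 12, 34/3]
R3 ← R3 − (3)·R2: [0, 0, 0, 0, 0, -11/3]
The echelon form has 3 nonzero rows; the last pivot sits in the augmented column, so rank(C) = 2 but rank([C|b]) = 3.
Since the ranks differ, the system is inconsistent.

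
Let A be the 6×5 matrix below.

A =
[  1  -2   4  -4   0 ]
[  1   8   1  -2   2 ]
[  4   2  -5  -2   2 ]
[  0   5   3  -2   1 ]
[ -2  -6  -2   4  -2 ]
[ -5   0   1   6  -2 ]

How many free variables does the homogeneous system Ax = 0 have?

Row reduce to echelon form.
R2 ← R2 − R1: [0, 10, -3, 2, 2]
R3 ← R3 − (4)·R1: [0, 10, -21, 14, 2]
R5 ← R5 + (2)·R1: [0, -10, 6, -4, -2]
R6 ← R6 + (5)·R1: [0, -10, 21, -14, -2]
R3 ← R3 − R2: [0, 0, -18, 12, 0]
R4 ← R4 − (1/2)·R2: [0, 0, 9/2, -3, 0]
R5 ← R5 + R2: [0, 0, 3, -2, 0]
R6 ← R6 + R2: [0, 0, 18, -12, 0]
R4 ← R4 + (1/4)·R3: [0, 0, 0, 0, 0]
R5 ← R5 + (1/6)·R3: [0, 0, 0, 0, 0]
R6 ← R6 + R3: [0, 0, 0, 0, 0]
3 nonzero rows, so rank(A) = 3.
A has 5 columns; by rank–nullity, nullity = 5 − 3 = 2.

2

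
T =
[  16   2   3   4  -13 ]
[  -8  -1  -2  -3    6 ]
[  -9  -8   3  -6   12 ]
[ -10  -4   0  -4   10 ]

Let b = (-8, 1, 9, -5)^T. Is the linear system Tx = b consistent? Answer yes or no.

no

Row reduce the augmented matrix [T | b].
R2 ← R2 + (1/2)·R1: [0, 0, -1/2, -1, -1/2, -3]
R3 ← R3 + (9/16)·R1: [0, -55/8, 75/16, -15/4, 75/16, 9/2]
R4 ← R4 + (5/8)·R1: [0, -11/4, 15/8, -3/2, 15/8, -10]
Swap R2 ↔ R3
R4 ← R4 − (2/5)·R2: [0, 0, 0, 0, 0, -59/5]
The echelon form has 4 nonzero rows; the last pivot sits in the augmented column, so rank(T) = 3 but rank([T|b]) = 4.
Since the ranks differ, the system is inconsistent.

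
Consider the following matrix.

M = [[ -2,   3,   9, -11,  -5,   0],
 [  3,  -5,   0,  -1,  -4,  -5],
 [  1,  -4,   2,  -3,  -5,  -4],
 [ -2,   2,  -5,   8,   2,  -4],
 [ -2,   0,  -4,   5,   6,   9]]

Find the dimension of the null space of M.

2

Row reduce to echelon form.
R2 ← R2 + (3/2)·R1: [0, -1/2, 27/2, -35/2, -23/2, -5]
R3 ← R3 + (1/2)·R1: [0, -5/2, 13/2, -17/2, -15/2, -4]
R4 ← R4 − R1: [0, -1, -14, 19, 7, -4]
R5 ← R5 − R1: [0, -3, -13, 16, 11, 9]
R3 ← R3 − (5)·R2: [0, 0, -61, 79, 50, 21]
R4 ← R4 − (2)·R2: [0, 0, -41, 54, 30, 6]
R5 ← R5 − (6)·R2: [0, 0, -94, 121, 80, 39]
R4 ← R4 − (41/61)·R3: [0, 0, 0, 55/61, -220/61, -495/61]
R5 ← R5 − (94/61)·R3: [0, 0, 0, -45/61, 180/61, 405/61]
R5 ← R5 + (9/11)·R4: [0, 0, 0, 0, 0, 0]
4 nonzero rows, so rank(M) = 4.
M has 6 columns; by rank–nullity, nullity = 6 − 4 = 2.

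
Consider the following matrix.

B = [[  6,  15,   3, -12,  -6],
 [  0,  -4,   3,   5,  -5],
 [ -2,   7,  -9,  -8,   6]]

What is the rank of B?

3

Row reduce to echelon form.
R3 ← R3 + (1/3)·R1: [0, 12, -8, -12, 4]
R3 ← R3 + (3)·R2: [0, 0, 1, 3, -11]
Echelon form has 3 nonzero rows, so rank(B) = 3.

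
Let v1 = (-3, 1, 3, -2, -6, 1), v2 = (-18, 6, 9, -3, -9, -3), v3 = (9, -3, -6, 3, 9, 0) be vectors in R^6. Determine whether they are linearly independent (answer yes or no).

no

Form the matrix with these vectors as rows and row reduce.
R2 ← R2 − (6)·R1: [0, 0, -9, 9, 27, -9]
R3 ← R3 + (3)·R1: [0, 0, 3, -3, -9, 3]
R3 ← R3 + (1/3)·R2: [0, 0, 0, 0, 0, 0]
2 nonzero rows, so the 3 vectors span a space of dimension 2.
Since 2 < 3, the vectors are linearly dependent.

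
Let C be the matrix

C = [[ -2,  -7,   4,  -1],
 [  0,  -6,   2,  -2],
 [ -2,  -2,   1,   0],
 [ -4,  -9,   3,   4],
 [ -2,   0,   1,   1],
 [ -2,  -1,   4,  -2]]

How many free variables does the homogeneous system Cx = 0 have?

0

Row reduce to echelon form.
R3 ← R3 − R1: [0, 5, -3, 1]
R4 ← R4 − (2)·R1: [0, 5, -5, 6]
R5 ← R5 − R1: [0, 7, -3, 2]
R6 ← R6 − R1: [0, 6, 0, -1]
R3 ← R3 + (5/6)·R2: [0, 0, -4/3, -2/3]
R4 ← R4 + (5/6)·R2: [0, 0, -10/3, 13/3]
R5 ← R5 + (7/6)·R2: [0, 0, -2/3, -1/3]
R6 ← R6 + R2: [0, 0, 2, -3]
R4 ← R4 − (5/2)·R3: [0, 0, 0, 6]
R5 ← R5 − (1/2)·R3: [0, 0, 0, 0]
R6 ← R6 + (3/2)·R3: [0, 0, 0, -4]
R6 ← R6 + (2/3)·R4: [0, 0, 0, 0]
4 nonzero rows, so rank(C) = 4.
C has 4 columns; by rank–nullity, nullity = 4 − 4 = 0.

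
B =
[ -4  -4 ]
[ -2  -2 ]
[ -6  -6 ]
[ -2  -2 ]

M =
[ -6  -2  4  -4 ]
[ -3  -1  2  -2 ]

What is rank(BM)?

1

First compute BM:
[[ 36,  12, -24,  24],
 [ 18,   6, -12,  12],
 [ 54,  18, -36,  36],
 [ 18,   6, -12,  12]]
Now row reduce the product.
R2 ← R2 − (1/2)·R1: [0, 0, 0, 0]
R3 ← R3 − (3/2)·R1: [0, 0, 0, 0]
R4 ← R4 − (1/2)·R1: [0, 0, 0, 0]
1 nonzero row, so rank(BM) = 1.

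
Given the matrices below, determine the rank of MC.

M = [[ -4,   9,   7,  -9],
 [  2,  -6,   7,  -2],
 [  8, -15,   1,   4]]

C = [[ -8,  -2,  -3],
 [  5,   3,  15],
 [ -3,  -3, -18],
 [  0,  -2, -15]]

First compute MC:
[[ 56,  32, 156],
 [-67, -39, -192],
 [-142, -72, -327]]
Now row reduce the product.
R2 ← R2 + (67/56)·R1: [0, -5/7, -75/14]
R3 ← R3 + (71/28)·R1: [0, 64/7, 480/7]
R3 ← R3 + (64/5)·R2: [0, 0, 0]
2 nonzero rows, so rank(MC) = 2.

2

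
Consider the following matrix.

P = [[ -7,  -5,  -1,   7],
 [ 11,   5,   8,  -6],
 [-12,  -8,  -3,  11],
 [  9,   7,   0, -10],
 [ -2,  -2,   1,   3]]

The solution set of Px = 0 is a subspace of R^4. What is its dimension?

Row reduce to echelon form.
R2 ← R2 + (11/7)·R1: [0, -20/7, 45/7, 5]
R3 ← R3 − (12/7)·R1: [0, 4/7, -9/7, -1]
R4 ← R4 + (9/7)·R1: [0, 4/7, -9/7, -1]
R5 ← R5 − (2/7)·R1: [0, -4/7, 9/7, 1]
R3 ← R3 + (1/5)·R2: [0, 0, 0, 0]
R4 ← R4 + (1/5)·R2: [0, 0, 0, 0]
R5 ← R5 − (1/5)·R2: [0, 0, 0, 0]
2 nonzero rows, so rank(P) = 2.
P has 4 columns; by rank–nullity, nullity = 4 − 2 = 2.

2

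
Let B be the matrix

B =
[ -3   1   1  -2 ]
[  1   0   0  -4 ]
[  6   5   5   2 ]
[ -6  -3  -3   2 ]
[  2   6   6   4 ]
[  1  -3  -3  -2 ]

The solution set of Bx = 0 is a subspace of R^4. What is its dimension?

Row reduce to echelon form.
R2 ← R2 + (1/3)·R1: [0, 1/3, 1/3, -14/3]
R3 ← R3 + (2)·R1: [0, 7, 7, -2]
R4 ← R4 − (2)·R1: [0, -5, -5, 6]
R5 ← R5 + (2/3)·R1: [0, 20/3, 20/3, 8/3]
R6 ← R6 + (1/3)·R1: [0, -8/3, -8/3, -8/3]
R3 ← R3 − (21)·R2: [0, 0, 0, 96]
R4 ← R4 + (15)·R2: [0, 0, 0, -64]
R5 ← R5 − (20)·R2: [0, 0, 0, 96]
R6 ← R6 + (8)·R2: [0, 0, 0, -40]
R4 ← R4 + (2/3)·R3: [0, 0, 0, 0]
R5 ← R5 − R3: [0, 0, 0, 0]
R6 ← R6 + (5/12)·R3: [0, 0, 0, 0]
3 nonzero rows, so rank(B) = 3.
B has 4 columns; by rank–nullity, nullity = 4 − 3 = 1.

1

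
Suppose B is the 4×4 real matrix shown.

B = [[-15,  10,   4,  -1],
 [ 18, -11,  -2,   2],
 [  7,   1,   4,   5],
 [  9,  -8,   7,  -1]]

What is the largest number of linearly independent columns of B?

3

Row reduce to echelon form.
R2 ← R2 + (6/5)·R1: [0, 1, 14/5, 4/5]
R3 ← R3 + (7/15)·R1: [0, 17/3, 88/15, 68/15]
R4 ← R4 + (3/5)·R1: [0, -2, 47/5, -8/5]
R3 ← R3 − (17/3)·R2: [0, 0, -10, 0]
R4 ← R4 + (2)·R2: [0, 0, 15, 0]
R4 ← R4 + (3/2)·R3: [0, 0, 0, 0]
Echelon form has 3 nonzero rows, so rank(B) = 3.
The rank gives the maximum number of linearly independent columns: 3.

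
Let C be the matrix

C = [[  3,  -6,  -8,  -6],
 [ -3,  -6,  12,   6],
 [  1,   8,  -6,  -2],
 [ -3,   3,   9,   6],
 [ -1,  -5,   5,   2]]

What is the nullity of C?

2

Row reduce to echelon form.
R2 ← R2 + R1: [0, -12, 4, 0]
R3 ← R3 − (1/3)·R1: [0, 10, -10/3, 0]
R4 ← R4 + R1: [0, -3, 1, 0]
R5 ← R5 + (1/3)·R1: [0, -7, 7/3, 0]
R3 ← R3 + (5/6)·R2: [0, 0, 0, 0]
R4 ← R4 − (1/4)·R2: [0, 0, 0, 0]
R5 ← R5 − (7/12)·R2: [0, 0, 0, 0]
2 nonzero rows, so rank(C) = 2.
C has 4 columns; by rank–nullity, nullity = 4 − 2 = 2.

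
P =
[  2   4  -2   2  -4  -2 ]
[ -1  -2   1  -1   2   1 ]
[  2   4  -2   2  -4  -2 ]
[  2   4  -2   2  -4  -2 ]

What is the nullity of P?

5

Row reduce to echelon form.
R2 ← R2 + (1/2)·R1: [0, 0, 0, 0, 0, 0]
R3 ← R3 − R1: [0, 0, 0, 0, 0, 0]
R4 ← R4 − R1: [0, 0, 0, 0, 0, 0]
1 nonzero row, so rank(P) = 1.
P has 6 columns; by rank–nullity, nullity = 6 − 1 = 5.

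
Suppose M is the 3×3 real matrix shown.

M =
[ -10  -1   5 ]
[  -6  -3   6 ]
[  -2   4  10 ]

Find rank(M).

Row reduce to echelon form.
R2 ← R2 − (3/5)·R1: [0, -12/5, 3]
R3 ← R3 − (1/5)·R1: [0, 21/5, 9]
R3 ← R3 + (7/4)·R2: [0, 0, 57/4]
Echelon form has 3 nonzero rows, so rank(M) = 3.

3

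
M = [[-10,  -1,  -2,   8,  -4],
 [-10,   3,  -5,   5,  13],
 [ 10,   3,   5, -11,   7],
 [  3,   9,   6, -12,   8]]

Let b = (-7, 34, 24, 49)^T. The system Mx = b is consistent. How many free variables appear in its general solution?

Row reduce the augmented matrix [M | b].
R2 ← R2 − R1: [0, 4, -3, -3, 17, 41]
R3 ← R3 + R1: [0, 2, 3, -3, 3, 17]
R4 ← R4 + (3/10)·R1: [0, 87/10, 27/5, -48/5, 34/5, 469/10]
R3 ← R3 − (1/2)·R2: [0, 0, 9/2, -3/2, -11/2, -7/2]
R4 ← R4 − (87/40)·R2: [0, 0, 477/40, -123/40, -1207/40, -1691/40]
R4 ← R4 − (53/20)·R3: [0, 0, 0, 9/10, -78/5, -33]
The echelon form has 4 nonzero rows, and every pivot lies in the first 5 columns, so rank(M) = rank([M|b]) = 4.
The system is consistent.
Free variables = (unknowns) − (rank) = 5 − 4 = 1.

1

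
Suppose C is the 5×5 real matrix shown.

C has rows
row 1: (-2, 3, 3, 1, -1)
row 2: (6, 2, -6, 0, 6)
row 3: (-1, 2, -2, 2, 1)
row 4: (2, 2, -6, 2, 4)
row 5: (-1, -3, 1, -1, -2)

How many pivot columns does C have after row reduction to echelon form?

3

Row reduce to echelon form.
R2 ← R2 + (3)·R1: [0, 11, 3, 3, 3]
R3 ← R3 − (1/2)·R1: [0, 1/2, -7/2, 3/2, 3/2]
R4 ← R4 + R1: [0, 5, -3, 3, 3]
R5 ← R5 − (1/2)·R1: [0, -9/2, -1/2, -3/2, -3/2]
R3 ← R3 − (1/22)·R2: [0, 0, -40/11, 15/11, 15/11]
R4 ← R4 − (5/11)·R2: [0, 0, -48/11, 18/11, 18/11]
R5 ← R5 + (9/22)·R2: [0, 0, 8/11, -3/11, -3/11]
R4 ← R4 − (6/5)·R3: [0, 0, 0, 0, 0]
R5 ← R5 + (1/5)·R3: [0, 0, 0, 0, 0]
Echelon form has 3 nonzero rows, so rank(C) = 3.
Each nonzero row contributes one pivot column: 3 pivot columns.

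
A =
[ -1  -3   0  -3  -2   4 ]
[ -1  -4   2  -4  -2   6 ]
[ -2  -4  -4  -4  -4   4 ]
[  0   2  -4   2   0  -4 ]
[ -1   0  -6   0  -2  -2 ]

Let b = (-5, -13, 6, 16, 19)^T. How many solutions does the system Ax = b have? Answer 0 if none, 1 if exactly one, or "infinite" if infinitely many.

Row reduce the augmented matrix [A | b].
R2 ← R2 − R1: [0, -1, 2, -1, 0, 2, -8]
R3 ← R3 − (2)·R1: [0, 2, -4, 2, 0, -4, 16]
R5 ← R5 − R1: [0, 3, -6, 3, 0, -6, 24]
R3 ← R3 + (2)·R2: [0, 0, 0, 0, 0, 0, 0]
R4 ← R4 + (2)·R2: [0, 0, 0, 0, 0, 0, 0]
R5 ← R5 + (3)·R2: [0, 0, 0, 0, 0, 0, 0]
The echelon form has 2 nonzero rows, and every pivot lies in the first 6 columns, so rank(A) = rank([A|b]) = 2.
The system is consistent.
rank = 2 < 6 unknowns, so there are infinitely many solutions.

infinite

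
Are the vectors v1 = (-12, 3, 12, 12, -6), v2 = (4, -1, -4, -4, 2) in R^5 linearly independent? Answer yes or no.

Form the matrix with these vectors as rows and row reduce.
R2 ← R2 + (1/3)·R1: [0, 0, 0, 0, 0]
1 nonzero row, so the 2 vectors span a space of dimension 1.
Since 1 < 2, the vectors are linearly dependent.

no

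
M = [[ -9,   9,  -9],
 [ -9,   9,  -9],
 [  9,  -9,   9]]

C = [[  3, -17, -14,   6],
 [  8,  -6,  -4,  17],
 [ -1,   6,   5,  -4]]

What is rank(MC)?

1

First compute MC:
[[ 54,  45,  45, 135],
 [ 54,  45,  45, 135],
 [-54, -45, -45, -135]]
Now row reduce the product.
R2 ← R2 − R1: [0, 0, 0, 0]
R3 ← R3 + R1: [0, 0, 0, 0]
1 nonzero row, so rank(MC) = 1.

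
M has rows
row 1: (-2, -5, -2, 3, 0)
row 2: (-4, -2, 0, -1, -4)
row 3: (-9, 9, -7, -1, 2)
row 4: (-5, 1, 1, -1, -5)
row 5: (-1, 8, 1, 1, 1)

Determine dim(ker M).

Row reduce to echelon form.
R2 ← R2 − (2)·R1: [0, 8, 4, -7, -4]
R3 ← R3 − (9/2)·R1: [0, 63/2, 2, -29/2, 2]
R4 ← R4 − (5/2)·R1: [0, 27/2, 6, -17/2, -5]
R5 ← R5 − (1/2)·R1: [0, 21/2, 2, -1/2, 1]
R3 ← R3 − (63/16)·R2: [0, 0, -55/4, 209/16, 71/4]
R4 ← R4 − (27/16)·R2: [0, 0, -3/4, 53/16, 7/4]
R5 ← R5 − (21/16)·R2: [0, 0, -13/4, 139/16, 25/4]
R4 ← R4 − (3/55)·R3: [0, 0, 0, 13/5, 43/55]
R5 ← R5 − (13/55)·R3: [0, 0, 0, 28/5, 113/55]
R5 ← R5 − (28/13)·R4: [0, 0, 0, 0, 53/143]
5 nonzero rows, so rank(M) = 5.
M has 5 columns; by rank–nullity, nullity = 5 − 5 = 0.

0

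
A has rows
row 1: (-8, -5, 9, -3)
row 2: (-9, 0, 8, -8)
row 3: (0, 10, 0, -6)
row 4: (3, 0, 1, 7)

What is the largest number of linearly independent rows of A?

Row reduce to echelon form.
R2 ← R2 − (9/8)·R1: [0, 45/8, -17/8, -37/8]
R4 ← R4 + (3/8)·R1: [0, -15/8, 35/8, 47/8]
R3 ← R3 − (16/9)·R2: [0, 0, 34/9, 20/9]
R4 ← R4 + (1/3)·R2: [0, 0, 11/3, 13/3]
R4 ← R4 − (33/34)·R3: [0, 0, 0, 37/17]
Echelon form has 4 nonzero rows, so rank(A) = 4.
The rank gives the maximum number of linearly independent rows: 4.

4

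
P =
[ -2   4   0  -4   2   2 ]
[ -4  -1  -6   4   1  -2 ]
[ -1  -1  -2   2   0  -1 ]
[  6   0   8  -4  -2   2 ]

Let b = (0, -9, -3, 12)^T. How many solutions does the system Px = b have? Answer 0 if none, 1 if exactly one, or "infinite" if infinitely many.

Row reduce the augmented matrix [P | b].
R2 ← R2 − (2)·R1: [0, -9, -6, 12, -3, -6, -9]
R3 ← R3 − (1/2)·R1: [0, -3, -2, 4, -1, -2, -3]
R4 ← R4 + (3)·R1: [0, 12, 8, -16, 4, 8, 12]
R3 ← R3 − (1/3)·R2: [0, 0, 0, 0, 0, 0, 0]
R4 ← R4 + (4/3)·R2: [0, 0, 0, 0, 0, 0, 0]
The echelon form has 2 nonzero rows, and every pivot lies in the first 6 columns, so rank(P) = rank([P|b]) = 2.
The system is consistent.
rank = 2 < 6 unknowns, so there are infinitely many solutions.

infinite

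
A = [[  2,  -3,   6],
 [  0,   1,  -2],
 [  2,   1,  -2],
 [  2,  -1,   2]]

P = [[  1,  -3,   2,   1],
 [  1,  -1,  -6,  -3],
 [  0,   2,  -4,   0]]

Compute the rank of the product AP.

First compute AP:
[[ -1,   9,  -2,  11],
 [  1,  -5,   2,  -3],
 [  3, -11,   6,  -1],
 [  1,  -1,   2,   5]]
Now row reduce the product.
R2 ← R2 + R1: [0, 4, 0, 8]
R3 ← R3 + (3)·R1: [0, 16, 0, 32]
R4 ← R4 + R1: [0, 8, 0, 16]
R3 ← R3 − (4)·R2: [0, 0, 0, 0]
R4 ← R4 − (2)·R2: [0, 0, 0, 0]
2 nonzero rows, so rank(AP) = 2.

2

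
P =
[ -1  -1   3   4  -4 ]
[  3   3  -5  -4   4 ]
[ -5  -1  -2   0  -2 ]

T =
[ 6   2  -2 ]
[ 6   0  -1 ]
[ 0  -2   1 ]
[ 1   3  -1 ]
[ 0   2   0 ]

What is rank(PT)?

3

First compute PT:
[[ -8,  -4,   2],
 [ 32,  12, -10],
 [-36, -10,   9]]
Now row reduce the product.
R2 ← R2 + (4)·R1: [0, -4, -2]
R3 ← R3 − (9/2)·R1: [0, 8, 0]
R3 ← R3 + (2)·R2: [0, 0, -4]
3 nonzero rows, so rank(PT) = 3.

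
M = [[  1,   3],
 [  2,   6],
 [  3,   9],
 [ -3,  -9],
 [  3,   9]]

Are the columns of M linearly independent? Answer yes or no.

Row reduce M to echelon form.
R2 ← R2 − (2)·R1: [0, 0]
R3 ← R3 − (3)·R1: [0, 0]
R4 ← R4 + (3)·R1: [0, 0]
R5 ← R5 − (3)·R1: [0, 0]
1 pivot among 2 columns.
Only 1 < 2 pivot columns, so the columns are linearly dependent.

no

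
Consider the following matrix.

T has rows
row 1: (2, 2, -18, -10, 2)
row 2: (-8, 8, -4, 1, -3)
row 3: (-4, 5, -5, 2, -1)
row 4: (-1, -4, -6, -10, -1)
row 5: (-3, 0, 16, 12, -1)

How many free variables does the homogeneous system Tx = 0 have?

Row reduce to echelon form.
R2 ← R2 + (4)·R1: [0, 16, -76, -39, 5]
R3 ← R3 + (2)·R1: [0, 9, -41, -18, 3]
R4 ← R4 + (1/2)·R1: [0, -3, -15, -15, 0]
R5 ← R5 + (3/2)·R1: [0, 3, -11, -3, 2]
R3 ← R3 − (9/16)·R2: [0, 0, 7/4, 63/16, 3/16]
R4 ← R4 + (3/16)·R2: [0, 0, -117/4, -357/16, 15/16]
R5 ← R5 − (3/16)·R2: [0, 0, 13/4, 69/16, 17/16]
R4 ← R4 + (117/7)·R3: [0, 0, 0, 87/2, 57/14]
R5 ← R5 − (13/7)·R3: [0, 0, 0, -3, 5/7]
R5 ← R5 + (2/29)·R4: [0, 0, 0, 0, 202/203]
5 nonzero rows, so rank(T) = 5.
T has 5 columns; by rank–nullity, nullity = 5 − 5 = 0.

0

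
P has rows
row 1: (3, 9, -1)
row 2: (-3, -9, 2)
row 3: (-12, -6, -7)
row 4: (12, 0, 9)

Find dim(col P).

3

Row reduce to echelon form.
R2 ← R2 + R1: [0, 0, 1]
R3 ← R3 + (4)·R1: [0, 30, -11]
R4 ← R4 − (4)·R1: [0, -36, 13]
Swap R2 ↔ R3
R4 ← R4 + (6/5)·R2: [0, 0, -1/5]
R4 ← R4 + (1/5)·R3: [0, 0, 0]
Echelon form has 3 nonzero rows, so rank(P) = 3.
The column space has dimension equal to the rank: 3.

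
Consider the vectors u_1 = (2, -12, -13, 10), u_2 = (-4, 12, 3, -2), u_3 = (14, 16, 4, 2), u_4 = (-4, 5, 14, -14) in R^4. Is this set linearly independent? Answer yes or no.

yes

Form the matrix with these vectors as rows and row reduce.
R2 ← R2 + (2)·R1: [0, -12, -23, 18]
R3 ← R3 − (7)·R1: [0, 100, 95, -68]
R4 ← R4 + (2)·R1: [0, -19, -12, 6]
R3 ← R3 + (25/3)·R2: [0, 0, -290/3, 82]
R4 ← R4 − (19/12)·R2: [0, 0, 293/12, -45/2]
R4 ← R4 + (293/1160)·R3: [0, 0, 0, -1037/580]
4 nonzero rows, so the 4 vectors span a space of dimension 4.
Since 4 = 4, the vectors are linearly independent.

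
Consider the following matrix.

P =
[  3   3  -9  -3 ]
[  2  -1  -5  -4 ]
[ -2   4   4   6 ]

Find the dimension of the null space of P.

Row reduce to echelon form.
R2 ← R2 − (2/3)·R1: [0, -3, 1, -2]
R3 ← R3 + (2/3)·R1: [0, 6, -2, 4]
R3 ← R3 + (2)·R2: [0, 0, 0, 0]
2 nonzero rows, so rank(P) = 2.
P has 4 columns; by rank–nullity, nullity = 4 − 2 = 2.

2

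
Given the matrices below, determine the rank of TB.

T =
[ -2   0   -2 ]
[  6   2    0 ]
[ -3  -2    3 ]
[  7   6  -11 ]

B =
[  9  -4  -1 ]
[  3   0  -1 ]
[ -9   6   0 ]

First compute TB:
[[  0,  -4,   2],
 [ 60, -24,  -8],
 [-60,  30,   5],
 [180, -94, -13]]
Now row reduce the product.
Swap R1 ↔ R2
R3 ← R3 + R1: [0, 6, -3]
R4 ← R4 − (3)·R1: [0, -22, 11]
R3 ← R3 + (3/2)·R2: [0, 0, 0]
R4 ← R4 − (11/2)·R2: [0, 0, 0]
2 nonzero rows, so rank(TB) = 2.

2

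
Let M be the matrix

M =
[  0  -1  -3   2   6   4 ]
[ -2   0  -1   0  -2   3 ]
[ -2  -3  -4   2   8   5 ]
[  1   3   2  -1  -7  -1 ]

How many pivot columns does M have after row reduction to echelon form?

3

Row reduce to echelon form.
Swap R1 ↔ R2
R3 ← R3 − R1: [0, -3, -3, 2, 10, 2]
R4 ← R4 + (1/2)·R1: [0, 3, 3/2, -1, -8, 1/2]
R3 ← R3 − (3)·R2: [0, 0, 6, -4, -8, -10]
R4 ← R4 + (3)·R2: [0, 0, -15/2, 5, 10, 25/2]
R4 ← R4 + (5/4)·R3: [0, 0, 0, 0, 0, 0]
Echelon form has 3 nonzero rows, so rank(M) = 3.
Each nonzero row contributes one pivot column: 3 pivot columns.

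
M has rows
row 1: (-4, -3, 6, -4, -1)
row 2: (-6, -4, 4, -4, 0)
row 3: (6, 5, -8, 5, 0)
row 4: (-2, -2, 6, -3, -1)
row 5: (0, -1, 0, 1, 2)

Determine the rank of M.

3

Row reduce to echelon form.
R2 ← R2 − (3/2)·R1: [0, 1/2, -5, 2, 3/2]
R3 ← R3 + (3/2)·R1: [0, 1/2, 1, -1, -3/2]
R4 ← R4 − (1/2)·R1: [0, -1/2, 3, -1, -1/2]
R3 ← R3 − R2: [0, 0, 6, -3, -3]
R4 ← R4 + R2: [0, 0, -2, 1, 1]
R5 ← R5 + (2)·R2: [0, 0, -10, 5, 5]
R4 ← R4 + (1/3)·R3: [0, 0, 0, 0, 0]
R5 ← R5 + (5/3)·R3: [0, 0, 0, 0, 0]
Echelon form has 3 nonzero rows, so rank(M) = 3.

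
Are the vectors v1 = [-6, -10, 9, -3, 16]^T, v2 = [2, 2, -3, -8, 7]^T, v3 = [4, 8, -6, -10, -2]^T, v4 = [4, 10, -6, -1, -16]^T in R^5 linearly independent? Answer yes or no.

no

Form the matrix with these vectors as rows and row reduce.
R2 ← R2 + (1/3)·R1: [0, -4/3, 0, -9, 37/3]
R3 ← R3 + (2/3)·R1: [0, 4/3, 0, -12, 26/3]
R4 ← R4 + (2/3)·R1: [0, 10/3, 0, -3, -16/3]
R3 ← R3 + R2: [0, 0, 0, -21, 21]
R4 ← R4 + (5/2)·R2: [0, 0, 0, -51/2, 51/2]
R4 ← R4 − (17/14)·R3: [0, 0, 0, 0, 0]
3 nonzero rows, so the 4 vectors span a space of dimension 3.
Since 3 < 4, the vectors are linearly dependent.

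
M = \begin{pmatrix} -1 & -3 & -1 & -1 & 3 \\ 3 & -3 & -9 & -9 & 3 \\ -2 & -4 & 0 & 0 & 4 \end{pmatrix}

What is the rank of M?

Row reduce to echelon form.
R2 ← R2 + (3)·R1: [0, -12, -12, -12, 12]
R3 ← R3 − (2)·R1: [0, 2, 2, 2, -2]
R3 ← R3 + (1/6)·R2: [0, 0, 0, 0, 0]
Echelon form has 2 nonzero rows, so rank(M) = 2.

2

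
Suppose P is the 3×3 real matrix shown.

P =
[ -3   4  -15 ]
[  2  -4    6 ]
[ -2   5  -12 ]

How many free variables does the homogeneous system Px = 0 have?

Row reduce to echelon form.
R2 ← R2 + (2/3)·R1: [0, -4/3, -4]
R3 ← R3 − (2/3)·R1: [0, 7/3, -2]
R3 ← R3 + (7/4)·R2: [0, 0, -9]
3 nonzero rows, so rank(P) = 3.
P has 3 columns; by rank–nullity, nullity = 3 − 3 = 0.

0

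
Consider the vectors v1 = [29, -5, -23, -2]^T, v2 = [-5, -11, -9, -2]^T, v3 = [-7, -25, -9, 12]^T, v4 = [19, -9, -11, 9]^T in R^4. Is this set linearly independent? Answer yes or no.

Form the matrix with these vectors as rows and row reduce.
R2 ← R2 + (5/29)·R1: [0, -344/29, -376/29, -68/29]
R3 ← R3 + (7/29)·R1: [0, -760/29, -422/29, 334/29]
R4 ← R4 − (19/29)·R1: [0, -166/29, 118/29, 299/29]
R3 ← R3 − (95/43)·R2: [0, 0, 606/43, 718/43]
R4 ← R4 − (83/172)·R2: [0, 0, 444/43, 492/43]
R4 ← R4 − (74/101)·R3: [0, 0, 0, -80/101]
4 nonzero rows, so the 4 vectors span a space of dimension 4.
Since 4 = 4, the vectors are linearly independent.

yes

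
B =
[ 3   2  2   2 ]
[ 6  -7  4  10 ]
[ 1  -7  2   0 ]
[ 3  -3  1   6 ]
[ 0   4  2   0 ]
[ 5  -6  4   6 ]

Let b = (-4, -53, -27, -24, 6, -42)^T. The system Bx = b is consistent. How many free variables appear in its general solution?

Row reduce the augmented matrix [B | b].
R2 ← R2 − (2)·R1: [0, -11, 0, 6, -45]
R3 ← R3 − (1/3)·R1: [0, -23/3, 4/3, -2/3, -77/3]
R4 ← R4 − R1: [0, -5, -1, 4, -20]
R6 ← R6 − (5/3)·R1: [0, -28/3, 2/3, 8/3, -106/3]
R3 ← R3 − (23/33)·R2: [0, 0, 4/3, -160/33, 188/33]
R4 ← R4 − (5/11)·R2: [0, 0, -1, 14/11, 5/11]
R5 ← R5 + (4/11)·R2: [0, 0, 2, 24/11, -114/11]
R6 ← R6 − (28/33)·R2: [0, 0, 2/3, -80/33, 94/33]
R4 ← R4 + (3/4)·R3: [0, 0, 0, -26/11, 52/11]
R5 ← R5 − (3/2)·R3: [0, 0, 0, 104/11, -208/11]
R6 ← R6 − (1/2)·R3: [0, 0, 0, 0, 0]
R5 ← R5 + (4)·R4: [0, 0, 0, 0, 0]
The echelon form has 4 nonzero rows, and every pivot lies in the first 4 columns, so rank(B) = rank([B|b]) = 4.
The system is consistent.
Free variables = (unknowns) − (rank) = 4 − 4 = 0.

0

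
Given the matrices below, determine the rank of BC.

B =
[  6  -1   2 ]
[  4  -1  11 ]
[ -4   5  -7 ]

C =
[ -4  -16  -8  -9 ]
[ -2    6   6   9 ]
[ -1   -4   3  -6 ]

3

First compute BC:
[[-24, -110, -48, -75],
 [-25, -114,  -5, -111],
 [ 13, 122,  41, 123]]
Now row reduce the product.
R2 ← R2 − (25/24)·R1: [0, 7/12, 45, -263/8]
R3 ← R3 + (13/24)·R1: [0, 749/12, 15, 659/8]
R3 ← R3 − (107)·R2: [0, 0, -4800, 3600]
3 nonzero rows, so rank(BC) = 3.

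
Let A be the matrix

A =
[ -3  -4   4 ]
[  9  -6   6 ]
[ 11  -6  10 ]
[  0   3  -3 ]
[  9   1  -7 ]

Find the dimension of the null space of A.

0

Row reduce to echelon form.
R2 ← R2 + (3)·R1: [0, -18, 18]
R3 ← R3 + (11/3)·R1: [0, -62/3, 74/3]
R5 ← R5 + (3)·R1: [0, -11, 5]
R3 ← R3 − (31/27)·R2: [0, 0, 4]
R4 ← R4 + (1/6)·R2: [0, 0, 0]
R5 ← R5 − (11/18)·R2: [0, 0, -6]
R5 ← R5 + (3/2)·R3: [0, 0, 0]
3 nonzero rows, so rank(A) = 3.
A has 3 columns; by rank–nullity, nullity = 3 − 3 = 0.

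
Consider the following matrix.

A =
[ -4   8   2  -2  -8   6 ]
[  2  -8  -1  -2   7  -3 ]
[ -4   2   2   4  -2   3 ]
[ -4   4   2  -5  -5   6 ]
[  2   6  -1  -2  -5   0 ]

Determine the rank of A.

3

Row reduce to echelon form.
R2 ← R2 + (1/2)·R1: [0, -4, 0, -3, 3, 0]
R3 ← R3 − R1: [0, -6, 0, 6, 6, -3]
R4 ← R4 − R1: [0, -4, 0, -3, 3, 0]
R5 ← R5 + (1/2)·R1: [0, 10, 0, -3, -9, 3]
R3 ← R3 − (3/2)·R2: [0, 0, 0, 21/2, 3/2, -3]
R4 ← R4 − R2: [0, 0, 0, 0, 0, 0]
R5 ← R5 + (5/2)·R2: [0, 0, 0, -21/2, -3/2, 3]
R5 ← R5 + R3: [0, 0, 0, 0, 0, 0]
Echelon form has 3 nonzero rows, so rank(A) = 3.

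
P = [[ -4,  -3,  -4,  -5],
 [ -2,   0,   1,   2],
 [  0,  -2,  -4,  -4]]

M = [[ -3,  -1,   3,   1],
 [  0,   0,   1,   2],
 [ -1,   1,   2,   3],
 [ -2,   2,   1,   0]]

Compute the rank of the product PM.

3

First compute PM:
[[ 26, -10, -28, -22],
 [  1,   7,  -2,   1],
 [ 12, -12, -14, -16]]
Now row reduce the product.
R2 ← R2 − (1/26)·R1: [0, 96/13, -12/13, 24/13]
R3 ← R3 − (6/13)·R1: [0, -96/13, -14/13, -76/13]
R3 ← R3 + R2: [0, 0, -2, -4]
3 nonzero rows, so rank(PM) = 3.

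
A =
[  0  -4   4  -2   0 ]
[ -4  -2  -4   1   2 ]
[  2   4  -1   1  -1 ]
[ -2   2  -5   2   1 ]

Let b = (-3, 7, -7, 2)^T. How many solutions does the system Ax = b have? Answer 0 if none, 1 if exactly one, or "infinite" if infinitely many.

0

Row reduce the augmented matrix [A | b].
Swap R1 ↔ R2
R3 ← R3 + (1/2)·R1: [0, 3, -3, 3/2, 0, -7/2]
R4 ← R4 − (1/2)·R1: [0, 3, -3, 3/2, 0, -3/2]
R3 ← R3 + (3/4)·R2: [0, 0, 0, 0, 0, -23/4]
R4 ← R4 + (3/4)·R2: [0, 0, 0, 0, 0, -15/4]
R4 ← R4 − (15/23)·R3: [0, 0, 0, 0, 0, 0]
The echelon form has 3 nonzero rows; the last pivot sits in the augmented column, so rank(A) = 2 but rank([A|b]) = 3.
Since the ranks differ, the system is inconsistent.
It has no solutions.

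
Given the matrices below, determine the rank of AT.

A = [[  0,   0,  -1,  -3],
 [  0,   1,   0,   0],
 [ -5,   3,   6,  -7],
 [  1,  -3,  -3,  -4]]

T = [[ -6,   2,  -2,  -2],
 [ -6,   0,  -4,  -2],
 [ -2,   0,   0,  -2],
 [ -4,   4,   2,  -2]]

3

First compute AT:
[[ 14, -12,  -6,   8],
 [ -6,   0,  -4,  -2],
 [ 28, -38, -16,   6],
 [ 34, -14,   2,  18]]
Now row reduce the product.
R2 ← R2 + (3/7)·R1: [0, -36/7, -46/7, 10/7]
R3 ← R3 − (2)·R1: [0, -14, -4, -10]
R4 ← R4 − (17/7)·R1: [0, 106/7, 116/7, -10/7]
R3 ← R3 − (49/18)·R2: [0, 0, 125/9, -125/9]
R4 ← R4 + (53/18)·R2: [0, 0, -25/9, 25/9]
R4 ← R4 + (1/5)·R3: [0, 0, 0, 0]
3 nonzero rows, so rank(AT) = 3.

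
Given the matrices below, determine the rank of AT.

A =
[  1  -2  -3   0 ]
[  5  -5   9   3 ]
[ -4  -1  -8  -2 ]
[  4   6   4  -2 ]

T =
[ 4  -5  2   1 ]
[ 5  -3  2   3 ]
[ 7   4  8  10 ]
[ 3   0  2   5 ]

First compute AT:
[[-27, -11, -26, -35],
 [ 67,  26,  78,  95],
 [-83,  -9, -78, -97],
 [ 68, -22,  48,  52]]
Now row reduce the product.
R2 ← R2 + (67/27)·R1: [0, -35/27, 364/27, 220/27]
R3 ← R3 − (83/27)·R1: [0, 670/27, 52/27, 286/27]
R4 ← R4 + (68/27)·R1: [0, -1342/27, -472/27, -976/27]
R3 ← R3 + (134/7)·R2: [0, 0, 260, 1166/7]
R4 ← R4 − (1342/35)·R2: [0, 0, -2672/5, -2440/7]
R4 ← R4 + (668/325)·R3: [0, 0, 0, -2016/325]
4 nonzero rows, so rank(AT) = 4.

4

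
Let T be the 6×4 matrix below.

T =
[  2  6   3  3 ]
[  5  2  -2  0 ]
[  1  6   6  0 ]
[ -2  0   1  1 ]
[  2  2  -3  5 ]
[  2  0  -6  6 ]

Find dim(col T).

3

Row reduce to echelon form.
R2 ← R2 − (5/2)·R1: [0, -13, -19/2, -15/2]
R3 ← R3 − (1/2)·R1: [0, 3, 9/2, -3/2]
R4 ← R4 + R1: [0, 6, 4, 4]
R5 ← R5 − R1: [0, -4, -6, 2]
R6 ← R6 − R1: [0, -6, -9, 3]
R3 ← R3 + (3/13)·R2: [0, 0, 30/13, -42/13]
R4 ← R4 + (6/13)·R2: [0, 0, -5/13, 7/13]
R5 ← R5 − (4/13)·R2: [0, 0, -40/13, 56/13]
R6 ← R6 − (6/13)·R2: [0, 0, -60/13, 84/13]
R4 ← R4 + (1/6)·R3: [0, 0, 0, 0]
R5 ← R5 + (4/3)·R3: [0, 0, 0, 0]
R6 ← R6 + (2)·R3: [0, 0, 0, 0]
Echelon form has 3 nonzero rows, so rank(T) = 3.
The column space has dimension equal to the rank: 3.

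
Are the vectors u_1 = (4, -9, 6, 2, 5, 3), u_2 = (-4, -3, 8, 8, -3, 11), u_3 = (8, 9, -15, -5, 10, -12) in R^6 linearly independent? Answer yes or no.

yes

Form the matrix with these vectors as rows and row reduce.
R2 ← R2 + R1: [0, -12, 14, 10, 2, 14]
R3 ← R3 − (2)·R1: [0, 27, -27, -9, 0, -18]
R3 ← R3 + (9/4)·R2: [0, 0, 9/2, 27/2, 9/2, 27/2]
3 nonzero rows, so the 3 vectors span a space of dimension 3.
Since 3 = 3, the vectors are linearly independent.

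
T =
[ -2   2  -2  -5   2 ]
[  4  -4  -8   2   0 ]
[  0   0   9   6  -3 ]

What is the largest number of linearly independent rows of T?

2

Row reduce to echelon form.
R2 ← R2 + (2)·R1: [0, 0, -12, -8, 4]
R3 ← R3 + (3/4)·R2: [0, 0, 0, 0, 0]
Echelon form has 2 nonzero rows, so rank(T) = 2.
The rank gives the maximum number of linearly independent rows: 2.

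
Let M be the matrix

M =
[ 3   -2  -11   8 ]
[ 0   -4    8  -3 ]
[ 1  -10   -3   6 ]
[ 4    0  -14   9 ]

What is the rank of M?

4

Row reduce to echelon form.
R3 ← R3 − (1/3)·R1: [0, -28/3, 2/3, 10/3]
R4 ← R4 − (4/3)·R1: [0, 8/3, 2/3, -5/3]
R3 ← R3 − (7/3)·R2: [0, 0, -18, 31/3]
R4 ← R4 + (2/3)·R2: [0, 0, 6, -11/3]
R4 ← R4 + (1/3)·R3: [0, 0, 0, -2/9]
Echelon form has 4 nonzero rows, so rank(M) = 4.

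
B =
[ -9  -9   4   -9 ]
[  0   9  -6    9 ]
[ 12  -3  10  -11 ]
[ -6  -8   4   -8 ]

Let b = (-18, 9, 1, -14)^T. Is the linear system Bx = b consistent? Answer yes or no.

Row reduce the augmented matrix [B | b].
R3 ← R3 + (4/3)·R1: [0, -15, 46/3, -23, -23]
R4 ← R4 − (2/3)·R1: [0, -2, 4/3, -2, -2]
R3 ← R3 + (5/3)·R2: [0, 0, 16/3, -8, -8]
R4 ← R4 + (2/9)·R2: [0, 0, 0, 0, 0]
The echelon form has 3 nonzero rows, and every pivot lies in the first 4 columns, so rank(B) = rank([B|b]) = 3.
The system is consistent.

yes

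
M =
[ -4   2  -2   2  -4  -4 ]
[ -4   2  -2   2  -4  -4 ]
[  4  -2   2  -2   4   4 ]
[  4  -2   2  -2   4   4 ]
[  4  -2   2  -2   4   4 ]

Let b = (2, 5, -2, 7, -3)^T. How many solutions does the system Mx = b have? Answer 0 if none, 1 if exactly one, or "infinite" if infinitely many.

0

Row reduce the augmented matrix [M | b].
R2 ← R2 − R1: [0, 0, 0, 0, 0, 0, 3]
R3 ← R3 + R1: [0, 0, 0, 0, 0, 0, 0]
R4 ← R4 + R1: [0, 0, 0, 0, 0, 0, 9]
R5 ← R5 + R1: [0, 0, 0, 0, 0, 0, -1]
R4 ← R4 − (3)·R2: [0, 0, 0, 0, 0, 0, 0]
R5 ← R5 + (1/3)·R2: [0, 0, 0, 0, 0, 0, 0]
The echelon form has 2 nonzero rows; the last pivot sits in the augmented column, so rank(M) = 1 but rank([M|b]) = 2.
Since the ranks differ, the system is inconsistent.
It has no solutions.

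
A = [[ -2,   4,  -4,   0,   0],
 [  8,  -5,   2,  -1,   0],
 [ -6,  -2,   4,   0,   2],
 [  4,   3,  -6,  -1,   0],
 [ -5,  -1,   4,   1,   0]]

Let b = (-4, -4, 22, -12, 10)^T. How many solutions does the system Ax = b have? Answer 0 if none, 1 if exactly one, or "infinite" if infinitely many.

Row reduce the augmented matrix [A | b].
R2 ← R2 + (4)·R1: [0, 11, -14, -1, 0, -20]
R3 ← R3 − (3)·R1: [0, -14, 16, 0, 2, 34]
R4 ← R4 + (2)·R1: [0, 11, -14, -1, 0, -20]
R5 ← R5 − (5/2)·R1: [0, -11, 14, 1, 0, 20]
R3 ← R3 + (14/11)·R2: [0, 0, -20/11, -14/11, 2, 94/11]
R4 ← R4 − R2: [0, 0, 0, 0, 0, 0]
R5 ← R5 + R2: [0, 0, 0, 0, 0, 0]
The echelon form has 3 nonzero rows, and every pivot lies in the first 5 columns, so rank(A) = rank([A|b]) = 3.
The system is consistent.
rank = 3 < 5 unknowns, so there are infinitely many solutions.

infinite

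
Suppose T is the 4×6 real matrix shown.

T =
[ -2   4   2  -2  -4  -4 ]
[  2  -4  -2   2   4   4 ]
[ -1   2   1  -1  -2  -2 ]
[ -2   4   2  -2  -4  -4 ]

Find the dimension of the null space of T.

5

Row reduce to echelon form.
R2 ← R2 + R1: [0, 0, 0, 0, 0, 0]
R3 ← R3 − (1/2)·R1: [0, 0, 0, 0, 0, 0]
R4 ← R4 − R1: [0, 0, 0, 0, 0, 0]
1 nonzero row, so rank(T) = 1.
T has 6 columns; by rank–nullity, nullity = 6 − 1 = 5.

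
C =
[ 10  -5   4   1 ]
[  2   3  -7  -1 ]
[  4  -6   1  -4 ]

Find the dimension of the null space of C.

Row reduce to echelon form.
R2 ← R2 − (1/5)·R1: [0, 4, -39/5, -6/5]
R3 ← R3 − (2/5)·R1: [0, -4, -3/5, -22/5]
R3 ← R3 + R2: [0, 0, -42/5, -28/5]
3 nonzero rows, so rank(C) = 3.
C has 4 columns; by rank–nullity, nullity = 4 − 3 = 1.

1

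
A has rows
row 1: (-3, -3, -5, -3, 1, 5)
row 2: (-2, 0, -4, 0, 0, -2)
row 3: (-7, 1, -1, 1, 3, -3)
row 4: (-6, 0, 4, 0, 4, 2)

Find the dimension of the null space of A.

Row reduce to echelon form.
R2 ← R2 − (2/3)·R1: [0, 2, -2/3, 2, -2/3, -16/3]
R3 ← R3 − (7/3)·R1: [0, 8, 32/3, 8, 2/3, -44/3]
R4 ← R4 − (2)·R1: [0, 6, 14, 6, 2, -8]
R3 ← R3 − (4)·R2: [0, 0, 40/3, 0, 10/3, 20/3]
R4 ← R4 − (3)·R2: [0, 0, 16, 0, 4, 8]
R4 ← R4 − (6/5)·R3: [0, 0, 0, 0, 0, 0]
3 nonzero rows, so rank(A) = 3.
A has 6 columns; by rank–nullity, nullity = 6 − 3 = 3.

3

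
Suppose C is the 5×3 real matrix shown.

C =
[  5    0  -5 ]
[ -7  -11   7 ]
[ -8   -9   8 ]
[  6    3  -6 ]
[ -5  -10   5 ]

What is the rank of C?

Row reduce to echelon form.
R2 ← R2 + (7/5)·R1: [0, -11, 0]
R3 ← R3 + (8/5)·R1: [0, -9, 0]
R4 ← R4 − (6/5)·R1: [0, 3, 0]
R5 ← R5 + R1: [0, -10, 0]
R3 ← R3 − (9/11)·R2: [0, 0, 0]
R4 ← R4 + (3/11)·R2: [0, 0, 0]
R5 ← R5 − (10/11)·R2: [0, 0, 0]
Echelon form has 2 nonzero rows, so rank(C) = 2.

2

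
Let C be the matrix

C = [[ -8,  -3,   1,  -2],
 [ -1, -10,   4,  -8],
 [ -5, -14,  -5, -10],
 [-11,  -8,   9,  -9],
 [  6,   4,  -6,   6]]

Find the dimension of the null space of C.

0

Row reduce to echelon form.
R2 ← R2 − (1/8)·R1: [0, -77/8, 31/8, -31/4]
R3 ← R3 − (5/8)·R1: [0, -97/8, -45/8, -35/4]
R4 ← R4 − (11/8)·R1: [0, -31/8, 61/8, -25/4]
R5 ← R5 + (3/4)·R1: [0, 7/4, -21/4, 9/2]
R3 ← R3 − (97/77)·R2: [0, 0, -809/77, 78/77]
R4 ← R4 − (31/77)·R2: [0, 0, 467/77, -241/77]
R5 ← R5 + (2/11)·R2: [0, 0, -50/11, 34/11]
R4 ← R4 + (467/809)·R3: [0, 0, 0, -2059/809]
R5 ← R5 − (350/809)·R3: [0, 0, 0, 2146/809]
R5 ← R5 + (74/71)·R4: [0, 0, 0, 0]
4 nonzero rows, so rank(C) = 4.
C has 4 columns; by rank–nullity, nullity = 4 − 4 = 0.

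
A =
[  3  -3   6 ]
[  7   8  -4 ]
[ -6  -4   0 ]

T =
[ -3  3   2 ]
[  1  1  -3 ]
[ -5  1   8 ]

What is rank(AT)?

2

First compute AT:
[[-42,  12,  63],
 [  7,  25, -42],
 [ 14, -22,   0]]
Now row reduce the product.
R2 ← R2 + (1/6)·R1: [0, 27, -63/2]
R3 ← R3 + (1/3)·R1: [0, -18, 21]
R3 ← R3 + (2/3)·R2: [0, 0, 0]
2 nonzero rows, so rank(AT) = 2.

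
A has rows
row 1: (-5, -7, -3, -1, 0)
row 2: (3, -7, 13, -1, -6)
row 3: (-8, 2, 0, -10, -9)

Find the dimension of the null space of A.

Row reduce to echelon form.
R2 ← R2 + (3/5)·R1: [0, -56/5, 56/5, -8/5, -6]
R3 ← R3 − (8/5)·R1: [0, 66/5, 24/5, -42/5, -9]
R3 ← R3 + (33/28)·R2: [0, 0, 18, -72/7, -225/14]
3 nonzero rows, so rank(A) = 3.
A has 5 columns; by rank–nullity, nullity = 5 − 3 = 2.

2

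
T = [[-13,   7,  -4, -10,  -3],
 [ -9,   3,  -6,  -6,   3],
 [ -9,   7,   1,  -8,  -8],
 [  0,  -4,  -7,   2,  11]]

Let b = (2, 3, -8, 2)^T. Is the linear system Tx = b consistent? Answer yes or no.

no

Row reduce the augmented matrix [T | b].
R2 ← R2 − (9/13)·R1: [0, -24/13, -42/13, 12/13, 66/13, 21/13]
R3 ← R3 − (9/13)·R1: [0, 28/13, 49/13, -14/13, -77/13, -122/13]
R3 ← R3 + (7/6)·R2: [0, 0, 0, 0, 0, -15/2]
R4 ← R4 − (13/6)·R2: [0, 0, 0, 0, 0, -3/2]
R4 ← R4 − (1/5)·R3: [0, 0, 0, 0, 0, 0]
The echelon form has 3 nonzero rows; the last pivot sits in the augmented column, so rank(T) = 2 but rank([T|b]) = 3.
Since the ranks differ, the system is inconsistent.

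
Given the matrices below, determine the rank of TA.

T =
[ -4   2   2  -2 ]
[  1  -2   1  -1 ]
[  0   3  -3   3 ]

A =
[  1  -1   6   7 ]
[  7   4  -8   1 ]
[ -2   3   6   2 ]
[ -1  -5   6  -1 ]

First compute TA:
[[  8,  28, -40, -20],
 [-14,  -1,  22,   8],
 [ 24, -12, -24,  -6]]
Now row reduce the product.
R2 ← R2 + (7/4)·R1: [0, 48, -48, -27]
R3 ← R3 − (3)·R1: [0, -96, 96, 54]
R3 ← R3 + (2)·R2: [0, 0, 0, 0]
2 nonzero rows, so rank(TA) = 2.

2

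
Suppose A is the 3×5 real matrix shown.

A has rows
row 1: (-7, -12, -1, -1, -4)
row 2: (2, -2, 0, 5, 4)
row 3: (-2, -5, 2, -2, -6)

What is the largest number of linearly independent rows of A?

Row reduce to echelon form.
R2 ← R2 + (2/7)·R1: [0, -38/7, -2/7, 33/7, 20/7]
R3 ← R3 − (2/7)·R1: [0, -11/7, 16/7, -12/7, -34/7]
R3 ← R3 − (11/38)·R2: [0, 0, 45/19, -117/38, -108/19]
Echelon form has 3 nonzero rows, so rank(A) = 3.
The rank gives the maximum number of linearly independent rows: 3.

3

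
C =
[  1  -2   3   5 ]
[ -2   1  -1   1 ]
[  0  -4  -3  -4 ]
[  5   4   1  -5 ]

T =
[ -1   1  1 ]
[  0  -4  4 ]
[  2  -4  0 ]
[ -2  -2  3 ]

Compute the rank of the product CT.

First compute CT:
[[ -5, -13,   8],
 [ -2,  -4,   5],
 [  2,  36, -28],
 [  7,  -5,   6]]
Now row reduce the product.
R2 ← R2 − (2/5)·R1: [0, 6/5, 9/5]
R3 ← R3 + (2/5)·R1: [0, 154/5, -124/5]
R4 ← R4 + (7/5)·R1: [0, -116/5, 86/5]
R3 ← R3 − (77/3)·R2: [0, 0, -71]
R4 ← R4 + (58/3)·R2: [0, 0, 52]
R4 ← R4 + (52/71)·R3: [0, 0, 0]
3 nonzero rows, so rank(CT) = 3.

3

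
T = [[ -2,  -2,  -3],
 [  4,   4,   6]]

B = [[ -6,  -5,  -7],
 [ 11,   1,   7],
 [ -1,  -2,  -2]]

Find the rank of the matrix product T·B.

1

First compute TB:
[[ -7,  14,   6],
 [ 14, -28, -12]]
Now row reduce the product.
R2 ← R2 + (2)·R1: [0, 0, 0]
1 nonzero row, so rank(TB) = 1.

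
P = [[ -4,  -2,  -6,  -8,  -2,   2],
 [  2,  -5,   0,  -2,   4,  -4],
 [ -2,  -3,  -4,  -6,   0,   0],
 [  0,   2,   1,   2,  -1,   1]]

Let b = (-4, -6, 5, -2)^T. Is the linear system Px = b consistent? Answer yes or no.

Row reduce the augmented matrix [P | b].
R2 ← R2 + (1/2)·R1: [0, -6, -3, -6, 3, -3, -8]
R3 ← R3 − (1/2)·R1: [0, -2, -1, -2, 1, -1, 7]
R3 ← R3 − (1/3)·R2: [0, 0, 0, 0, 0, 0, 29/3]
R4 ← R4 + (1/3)·R2: [0, 0, 0, 0, 0, 0, -14/3]
R4 ← R4 + (14/29)·R3: [0, 0, 0, 0, 0, 0, 0]
The echelon form has 3 nonzero rows; the last pivot sits in the augmented column, so rank(P) = 2 but rank([P|b]) = 3.
Since the ranks differ, the system is inconsistent.

no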